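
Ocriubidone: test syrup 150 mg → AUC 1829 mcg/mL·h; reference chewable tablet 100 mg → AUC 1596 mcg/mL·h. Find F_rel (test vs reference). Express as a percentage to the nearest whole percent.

F_rel = 76%

F_rel = (AUC_test/D_test) / (AUC_ref/D_ref)
      = (1829/150) / (1596/100)
      = 12.1933 / 15.96 = 0.7640 = 76.40%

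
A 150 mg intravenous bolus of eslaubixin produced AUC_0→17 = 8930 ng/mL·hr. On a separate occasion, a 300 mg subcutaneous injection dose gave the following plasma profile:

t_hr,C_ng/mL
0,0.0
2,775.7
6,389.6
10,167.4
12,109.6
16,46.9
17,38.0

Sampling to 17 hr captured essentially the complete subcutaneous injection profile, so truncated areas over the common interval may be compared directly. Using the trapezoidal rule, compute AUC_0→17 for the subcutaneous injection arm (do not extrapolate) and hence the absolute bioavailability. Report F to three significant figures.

F = 0.272

Trapezoidal AUC_0→17 (subcutaneous injection):
  [0→2]: (0.0+775.7)/2 × 2 = 775.7
  [2→6]: (775.7+389.6)/2 × 4 = 2330.6
  [6→10]: (389.6+167.4)/2 × 4 = 1114.0
  [10→12]: (167.4+109.6)/2 × 2 = 277.0
  [12→16]: (109.6+46.9)/2 × 4 = 313.0
  [16→17]: (46.9+38.0)/2 × 1 = 42.45
  Sum = 4852.75 ng/mL·hr
F = (AUC_ev/D_ev)/(AUC_iv/D_iv) = (4852.75/300)/(8930/150) = 16.1758/59.5333 = 0.2717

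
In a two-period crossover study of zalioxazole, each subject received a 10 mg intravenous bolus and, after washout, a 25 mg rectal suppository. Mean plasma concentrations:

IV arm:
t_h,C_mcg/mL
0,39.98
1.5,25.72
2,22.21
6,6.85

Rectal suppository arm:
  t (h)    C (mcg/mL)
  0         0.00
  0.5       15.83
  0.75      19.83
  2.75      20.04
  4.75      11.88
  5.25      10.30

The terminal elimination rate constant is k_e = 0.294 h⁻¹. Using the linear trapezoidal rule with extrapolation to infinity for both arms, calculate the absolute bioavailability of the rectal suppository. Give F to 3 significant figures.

Trapezoidal AUC_0→6 (IV):
  [0→1.5]: (39.98+25.72)/2 × 1.5 = 49.275
  [1.5→2]: (25.72+22.21)/2 × 0.5 = 11.9825
  [2→6]: (22.21+6.85)/2 × 4 = 58.12
  Sum = 119.3775 mcg/mL·h
IV tail: 6.85/0.294 = 23.299; AUC_iv,0→∞ = 119.3775 + 23.299 = 142.6765 mcg/mL·h
Trapezoidal AUC_0→5.25 (rectal suppository):
  [0→0.5]: (0.00+15.83)/2 × 0.5 = 3.9575
  [0.5→0.75]: (15.83+19.83)/2 × 0.25 = 4.4575
  [0.75→2.75]: (19.83+20.04)/2 × 2 = 39.87
  [2.75→4.75]: (20.04+11.88)/2 × 2 = 31.92
  [4.75→5.25]: (11.88+10.30)/2 × 0.5 = 5.545
  Sum = 85.75 mcg/mL·h
rectal suppository tail: 10.30/0.294 = 35.034; AUC_ev,0→∞ = 85.75 + 35.034 = 120.784 mcg/mL·h
F = (AUC_ev/D_ev)/(AUC_iv/D_iv) = (120.784/25)/(142.6765/10) = 4.83136/14.26765 = 0.3386

F = 0.339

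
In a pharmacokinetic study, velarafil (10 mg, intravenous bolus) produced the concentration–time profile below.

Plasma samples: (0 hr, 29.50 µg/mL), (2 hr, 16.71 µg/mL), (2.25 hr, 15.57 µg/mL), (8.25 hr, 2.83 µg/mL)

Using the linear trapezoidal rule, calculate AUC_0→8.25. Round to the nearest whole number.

Trapezoidal AUC_0→8.25:
  [0→2]: (29.50+16.71)/2 × 2 = 46.21
  [2→2.25]: (16.71+15.57)/2 × 0.25 = 4.035
  [2.25→8.25]: (15.57+2.83)/2 × 6 = 55.2
  Sum = 105.445 µg/mL·hr

AUC = 105 µg/mL·hr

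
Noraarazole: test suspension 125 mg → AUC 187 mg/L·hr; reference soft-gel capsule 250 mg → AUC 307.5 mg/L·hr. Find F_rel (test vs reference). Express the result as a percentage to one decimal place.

F_rel = 121.6%

F_rel = (AUC_test/D_test) / (AUC_ref/D_ref)
      = (187/125) / (307.5/250)
      = 1.496 / 1.23 = 1.2163 = 121.63%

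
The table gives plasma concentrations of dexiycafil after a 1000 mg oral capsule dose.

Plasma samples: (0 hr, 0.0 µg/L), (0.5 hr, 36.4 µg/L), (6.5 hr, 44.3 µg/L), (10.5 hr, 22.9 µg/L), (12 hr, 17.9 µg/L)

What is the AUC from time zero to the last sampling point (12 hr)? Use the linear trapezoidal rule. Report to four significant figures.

Trapezoidal AUC_0→12:
  [0→0.5]: (0.0+36.4)/2 × 0.5 = 9.1
  [0.5→6.5]: (36.4+44.3)/2 × 6 = 242.1
  [6.5→10.5]: (44.3+22.9)/2 × 4 = 134.4
  [10.5→12]: (22.9+17.9)/2 × 1.5 = 30.6
  Sum = 416.2 µg/L·hr

AUC = 416.2 µg/L·hr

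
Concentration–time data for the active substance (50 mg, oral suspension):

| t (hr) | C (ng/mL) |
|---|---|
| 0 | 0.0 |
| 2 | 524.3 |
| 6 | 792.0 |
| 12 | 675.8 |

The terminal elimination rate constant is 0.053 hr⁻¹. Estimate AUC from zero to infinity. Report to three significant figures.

AUC = 20300 ng/mL·hr

Trapezoidal AUC_0→12:
  [0→2]: (0.0+524.3)/2 × 2 = 524.3
  [2→6]: (524.3+792.0)/2 × 4 = 2632.6
  [6→12]: (792.0+675.8)/2 × 6 = 4403.4
  Sum = 7560.3 ng/mL·hr
Extrapolated tail: C_last / k_e = 675.8 / 0.053 = 12750.943
AUC_0→∞ = 7560.3 + 12750.943 = 20311.243 ng/mL·hr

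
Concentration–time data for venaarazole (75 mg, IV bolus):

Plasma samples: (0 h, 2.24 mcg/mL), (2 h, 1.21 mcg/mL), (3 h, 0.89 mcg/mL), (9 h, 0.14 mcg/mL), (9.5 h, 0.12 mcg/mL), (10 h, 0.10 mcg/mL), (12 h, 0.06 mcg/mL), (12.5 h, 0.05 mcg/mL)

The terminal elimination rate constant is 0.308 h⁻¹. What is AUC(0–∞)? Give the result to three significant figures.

Trapezoidal AUC_0→12.5:
  [0→2]: (2.24+1.21)/2 × 2 = 3.45
  [2→3]: (1.21+0.89)/2 × 1 = 1.05
  [3→9]: (0.89+0.14)/2 × 6 = 3.09
  [9→9.5]: (0.14+0.12)/2 × 0.5 = 0.065
  [9.5→10]: (0.12+0.10)/2 × 0.5 = 0.055
  [10→12]: (0.10+0.06)/2 × 2 = 0.16
  [12→12.5]: (0.06+0.05)/2 × 0.5 = 0.0275
  Sum = 7.8975 mcg/mL·h
Extrapolated tail: C_last / k_e = 0.05 / 0.308 = 0.162
AUC_0→∞ = 7.8975 + 0.162 = 8.0595 mcg/mL·h

AUC = 8.06 mcg/mL·h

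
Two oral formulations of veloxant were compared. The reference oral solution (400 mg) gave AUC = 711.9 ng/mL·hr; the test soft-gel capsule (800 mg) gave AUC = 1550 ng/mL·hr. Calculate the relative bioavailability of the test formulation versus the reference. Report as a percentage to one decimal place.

F_rel = (AUC_test/D_test) / (AUC_ref/D_ref)
      = (1550/800) / (711.9/400)
      = 1.9375 / 1.77975 = 1.0886 = 108.86%

F_rel = 108.9%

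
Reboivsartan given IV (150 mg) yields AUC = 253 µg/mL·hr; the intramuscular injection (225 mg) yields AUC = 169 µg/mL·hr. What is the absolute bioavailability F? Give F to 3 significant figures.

F = 0.445

F = (AUC_ev / D_ev) / (AUC_iv / D_iv)
  = (169/225) / (253/150)
  = 0.751111 / 1.68667 = 0.4453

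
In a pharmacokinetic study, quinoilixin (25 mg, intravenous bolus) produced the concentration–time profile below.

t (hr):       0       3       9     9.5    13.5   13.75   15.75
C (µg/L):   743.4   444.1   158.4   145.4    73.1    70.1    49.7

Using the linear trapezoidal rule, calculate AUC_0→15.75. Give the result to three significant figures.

Trapezoidal AUC_0→15.75:
  [0→3]: (743.4+444.1)/2 × 3 = 1781.25
  [3→9]: (444.1+158.4)/2 × 6 = 1807.5
  [9→9.5]: (158.4+145.4)/2 × 0.5 = 75.95
  [9.5→13.5]: (145.4+73.1)/2 × 4 = 437.0
  [13.5→13.75]: (73.1+70.1)/2 × 0.25 = 17.9
  [13.75→15.75]: (70.1+49.7)/2 × 2 = 119.8
  Sum = 4239.4 µg/L·hr

AUC = 4240 µg/L·hr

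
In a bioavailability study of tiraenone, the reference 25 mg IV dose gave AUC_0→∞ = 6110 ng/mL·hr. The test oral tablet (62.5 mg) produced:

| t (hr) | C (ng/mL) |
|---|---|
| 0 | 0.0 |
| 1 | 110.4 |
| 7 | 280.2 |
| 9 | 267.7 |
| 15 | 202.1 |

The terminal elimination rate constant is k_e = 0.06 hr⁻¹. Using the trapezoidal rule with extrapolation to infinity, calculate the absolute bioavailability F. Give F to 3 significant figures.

F = 0.429

Trapezoidal AUC_0→15 (oral tablet):
  [0→1]: (0.0+110.4)/2 × 1 = 55.2
  [1→7]: (110.4+280.2)/2 × 6 = 1171.8
  [7→9]: (280.2+267.7)/2 × 2 = 547.9
  [9→15]: (267.7+202.1)/2 × 6 = 1409.4
  Sum = 3184.3 ng/mL·hr
Tail: C_last/k_e = 202.1/0.06 = 3368.333
AUC_0→∞ (oral tablet) = 3184.3 + 3368.333 = 6552.633 ng/mL·hr
F = (AUC_ev/D_ev)/(AUC_iv/D_iv) = (6552.633/62.5)/(6110/25) = 104.842/244.4 = 0.4290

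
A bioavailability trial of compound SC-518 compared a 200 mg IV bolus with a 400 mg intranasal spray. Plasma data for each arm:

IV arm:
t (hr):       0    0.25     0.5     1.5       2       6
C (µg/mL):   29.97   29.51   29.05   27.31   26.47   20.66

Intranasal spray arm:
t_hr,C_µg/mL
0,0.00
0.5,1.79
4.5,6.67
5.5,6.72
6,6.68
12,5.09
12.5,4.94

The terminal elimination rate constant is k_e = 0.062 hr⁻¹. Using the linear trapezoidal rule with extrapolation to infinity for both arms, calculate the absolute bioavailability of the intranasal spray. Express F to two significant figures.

Trapezoidal AUC_0→6 (IV):
  [0→0.25]: (29.97+29.51)/2 × 0.25 = 7.435
  [0.25→0.5]: (29.51+29.05)/2 × 0.25 = 7.32
  [0.5→1.5]: (29.05+27.31)/2 × 1 = 28.18
  [1.5→2]: (27.31+26.47)/2 × 0.5 = 13.445
  [2→6]: (26.47+20.66)/2 × 4 = 94.26
  Sum = 150.64 µg/mL·hr
IV tail: 20.66/0.062 = 333.226; AUC_iv,0→∞ = 150.64 + 333.226 = 483.866 µg/mL·hr
Trapezoidal AUC_0→12.5 (intranasal spray):
  [0→0.5]: (0.00+1.79)/2 × 0.5 = 0.4475
  [0.5→4.5]: (1.79+6.67)/2 × 4 = 16.92
  [4.5→5.5]: (6.67+6.72)/2 × 1 = 6.695
  [5.5→6]: (6.72+6.68)/2 × 0.5 = 3.35
  [6→12]: (6.68+5.09)/2 × 6 = 35.31
  [12→12.5]: (5.09+4.94)/2 × 0.5 = 2.5075
  Sum = 65.23 µg/mL·hr
intranasal spray tail: 4.94/0.062 = 79.677; AUC_ev,0→∞ = 65.23 + 79.677 = 144.907 µg/mL·hr
F = (AUC_ev/D_ev)/(AUC_iv/D_iv) = (144.907/400)/(483.866/200) = 0.3622675/2.41933 = 0.1497

F = 0.15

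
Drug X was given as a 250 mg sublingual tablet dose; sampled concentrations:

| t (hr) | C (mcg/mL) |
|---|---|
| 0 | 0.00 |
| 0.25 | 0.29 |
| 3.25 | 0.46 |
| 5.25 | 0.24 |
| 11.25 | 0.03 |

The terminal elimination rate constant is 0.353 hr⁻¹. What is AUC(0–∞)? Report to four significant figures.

AUC = 2.756 mcg/mL·hr

Trapezoidal AUC_0→11.25:
  [0→0.25]: (0.00+0.29)/2 × 0.25 = 0.03625
  [0.25→3.25]: (0.29+0.46)/2 × 3 = 1.125
  [3.25→5.25]: (0.46+0.24)/2 × 2 = 0.7
  [5.25→11.25]: (0.24+0.03)/2 × 6 = 0.81
  Sum = 2.67125 mcg/mL·hr
Extrapolated tail: C_last / k_e = 0.03 / 0.353 = 0.085
AUC_0→∞ = 2.67125 + 0.085 = 2.75625 mcg/mL·hr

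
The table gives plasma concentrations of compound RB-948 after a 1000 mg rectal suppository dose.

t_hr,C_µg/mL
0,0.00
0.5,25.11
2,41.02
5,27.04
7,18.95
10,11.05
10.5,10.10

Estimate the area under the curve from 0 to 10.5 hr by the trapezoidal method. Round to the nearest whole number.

AUC = 254 µg/mL·hr

Trapezoidal AUC_0→10.5:
  [0→0.5]: (0.00+25.11)/2 × 0.5 = 6.2775
  [0.5→2]: (25.11+41.02)/2 × 1.5 = 49.5975
  [2→5]: (41.02+27.04)/2 × 3 = 102.09
  [5→7]: (27.04+18.95)/2 × 2 = 45.99
  [7→10]: (18.95+11.05)/2 × 3 = 45.0
  [10→10.5]: (11.05+10.10)/2 × 0.5 = 5.2875
  Sum = 254.2425 µg/mL·hr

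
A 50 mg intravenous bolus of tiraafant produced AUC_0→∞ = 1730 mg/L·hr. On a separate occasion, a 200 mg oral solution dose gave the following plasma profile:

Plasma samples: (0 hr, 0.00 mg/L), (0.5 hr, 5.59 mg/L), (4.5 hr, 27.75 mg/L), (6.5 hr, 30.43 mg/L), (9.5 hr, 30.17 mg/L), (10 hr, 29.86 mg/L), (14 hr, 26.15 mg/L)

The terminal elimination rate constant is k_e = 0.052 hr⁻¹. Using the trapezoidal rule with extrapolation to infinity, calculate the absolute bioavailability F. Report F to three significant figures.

Trapezoidal AUC_0→14 (oral solution):
  [0→0.5]: (0.00+5.59)/2 × 0.5 = 1.3975
  [0.5→4.5]: (5.59+27.75)/2 × 4 = 66.68
  [4.5→6.5]: (27.75+30.43)/2 × 2 = 58.18
  [6.5→9.5]: (30.43+30.17)/2 × 3 = 90.9
  [9.5→10]: (30.17+29.86)/2 × 0.5 = 15.0075
  [10→14]: (29.86+26.15)/2 × 4 = 112.02
  Sum = 344.185 mg/L·hr
Tail: C_last/k_e = 26.15/0.052 = 502.885
AUC_0→∞ (oral solution) = 344.185 + 502.885 = 847.07 mg/L·hr
F = (AUC_ev/D_ev)/(AUC_iv/D_iv) = (847.07/200)/(1730/50) = 4.23535/34.6 = 0.1224

F = 0.122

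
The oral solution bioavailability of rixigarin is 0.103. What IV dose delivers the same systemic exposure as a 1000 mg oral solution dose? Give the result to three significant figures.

D_iv = 103 mg

Systemic exposure from an extravascular dose = F × D_ev, so the equivalent IV dose is F × D_ev.
D_iv = F × D_ev = 0.103 × 1000 = 103 mg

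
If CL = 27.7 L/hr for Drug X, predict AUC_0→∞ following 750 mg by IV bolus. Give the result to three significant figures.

AUC_0→∞ = Dose_iv / CL
        = 750 / 27.7 = 27.0758 mg/L·hr

AUC = 27.1 mg/L·hr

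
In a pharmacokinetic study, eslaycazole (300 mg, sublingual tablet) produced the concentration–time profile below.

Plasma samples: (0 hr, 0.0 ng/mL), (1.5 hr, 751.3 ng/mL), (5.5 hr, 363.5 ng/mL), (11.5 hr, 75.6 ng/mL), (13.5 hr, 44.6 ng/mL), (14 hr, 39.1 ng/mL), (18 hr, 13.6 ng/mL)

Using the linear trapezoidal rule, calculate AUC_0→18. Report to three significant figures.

Trapezoidal AUC_0→18:
  [0→1.5]: (0.0+751.3)/2 × 1.5 = 563.475
  [1.5→5.5]: (751.3+363.5)/2 × 4 = 2229.6
  [5.5→11.5]: (363.5+75.6)/2 × 6 = 1317.3
  [11.5→13.5]: (75.6+44.6)/2 × 2 = 120.2
  [13.5→14]: (44.6+39.1)/2 × 0.5 = 20.925
  [14→18]: (39.1+13.6)/2 × 4 = 105.4
  Sum = 4356.9 ng/mL·hr

AUC = 4360 ng/mL·hr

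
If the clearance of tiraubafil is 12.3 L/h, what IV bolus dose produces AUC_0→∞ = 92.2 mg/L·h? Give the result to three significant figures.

Dose_iv = CL × AUC_0→∞
     = 12.3 × 92.2 = 1134.06 mg

Dose = 1130 mg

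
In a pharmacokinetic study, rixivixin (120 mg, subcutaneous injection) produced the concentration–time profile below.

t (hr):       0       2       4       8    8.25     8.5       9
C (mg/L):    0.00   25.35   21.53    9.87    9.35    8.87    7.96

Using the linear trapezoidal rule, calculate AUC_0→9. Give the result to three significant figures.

AUC = 144 mg/L·hr

Trapezoidal AUC_0→9:
  [0→2]: (0.00+25.35)/2 × 2 = 25.35
  [2→4]: (25.35+21.53)/2 × 2 = 46.88
  [4→8]: (21.53+9.87)/2 × 4 = 62.8
  [8→8.25]: (9.87+9.35)/2 × 0.25 = 2.4025
  [8.25→8.5]: (9.35+8.87)/2 × 0.25 = 2.2775
  [8.5→9]: (8.87+7.96)/2 × 0.5 = 4.2075
  Sum = 143.9175 mg/L·hr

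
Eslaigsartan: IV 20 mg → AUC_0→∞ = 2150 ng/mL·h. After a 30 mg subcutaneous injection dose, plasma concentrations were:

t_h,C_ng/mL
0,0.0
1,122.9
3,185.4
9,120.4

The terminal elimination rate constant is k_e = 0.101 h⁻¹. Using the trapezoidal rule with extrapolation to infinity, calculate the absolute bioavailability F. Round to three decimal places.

F = 0.769

Trapezoidal AUC_0→9 (subcutaneous injection):
  [0→1]: (0.0+122.9)/2 × 1 = 61.45
  [1→3]: (122.9+185.4)/2 × 2 = 308.3
  [3→9]: (185.4+120.4)/2 × 6 = 917.4
  Sum = 1287.15 ng/mL·h
Tail: C_last/k_e = 120.4/0.101 = 1192.079
AUC_0→∞ (subcutaneous injection) = 1287.15 + 1192.079 = 2479.229 ng/mL·h
F = (AUC_ev/D_ev)/(AUC_iv/D_iv) = (2479.229/30)/(2150/20) = 82.641/107.5 = 0.7688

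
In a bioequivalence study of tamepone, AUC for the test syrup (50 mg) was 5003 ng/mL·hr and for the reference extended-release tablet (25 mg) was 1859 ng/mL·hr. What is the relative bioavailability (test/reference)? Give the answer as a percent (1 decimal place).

F_rel = 134.6%

F_rel = (AUC_test/D_test) / (AUC_ref/D_ref)
      = (5003/50) / (1859/25)
      = 100.06 / 74.36 = 1.3456 = 134.56%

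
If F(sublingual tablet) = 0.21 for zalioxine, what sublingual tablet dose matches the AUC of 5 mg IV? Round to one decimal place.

For equal systemic exposure: F × D_ev = D_iv
D_ev = D_iv / F = 5 / 0.21 = 23.8095 mg

D_sublingual = 23.8 mg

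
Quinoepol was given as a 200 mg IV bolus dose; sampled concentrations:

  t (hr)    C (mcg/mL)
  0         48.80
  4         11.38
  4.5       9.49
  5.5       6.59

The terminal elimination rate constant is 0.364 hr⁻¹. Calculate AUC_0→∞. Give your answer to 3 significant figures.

Trapezoidal AUC_0→5.5:
  [0→4]: (48.80+11.38)/2 × 4 = 120.36
  [4→4.5]: (11.38+9.49)/2 × 0.5 = 5.2175
  [4.5→5.5]: (9.49+6.59)/2 × 1 = 8.04
  Sum = 133.6175 mcg/mL·hr
Extrapolated tail: C_last / k_e = 6.59 / 0.364 = 18.104
AUC_0→∞ = 133.6175 + 18.104 = 151.7215 mcg/mL·hr

AUC = 152 mcg/mL·hr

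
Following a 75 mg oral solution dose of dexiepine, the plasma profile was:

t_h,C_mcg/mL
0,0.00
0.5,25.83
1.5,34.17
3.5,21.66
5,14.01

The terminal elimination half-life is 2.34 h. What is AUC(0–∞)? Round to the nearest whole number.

AUC = 166 mcg/mL·h

Trapezoidal AUC_0→5:
  [0→0.5]: (0.00+25.83)/2 × 0.5 = 6.4575
  [0.5→1.5]: (25.83+34.17)/2 × 1 = 30.0
  [1.5→3.5]: (34.17+21.66)/2 × 2 = 55.83
  [3.5→5]: (21.66+14.01)/2 × 1.5 = 26.7525
  Sum = 119.04 mcg/mL·h
k_e = ln2 / t½ = 0.693147 / 2.34 = 0.2962 h^-1
Extrapolated tail: C_last / k_e = 14.01 / 0.2962 = 47.299
AUC_0→∞ = 119.04 + 47.299 = 166.339 mcg/mL·h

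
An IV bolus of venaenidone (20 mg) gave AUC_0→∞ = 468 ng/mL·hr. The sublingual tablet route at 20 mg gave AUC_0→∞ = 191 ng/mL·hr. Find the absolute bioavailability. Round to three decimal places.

F = 0.408

F = (AUC_ev / D_ev) / (AUC_iv / D_iv)
  = (191/20) / (468/20)
  = 9.55 / 23.4 = 0.4081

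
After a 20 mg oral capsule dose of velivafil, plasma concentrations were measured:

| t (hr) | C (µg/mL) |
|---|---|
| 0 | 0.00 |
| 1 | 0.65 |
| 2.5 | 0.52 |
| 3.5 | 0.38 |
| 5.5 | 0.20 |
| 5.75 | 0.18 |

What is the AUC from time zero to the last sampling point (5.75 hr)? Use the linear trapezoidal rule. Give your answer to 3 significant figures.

Trapezoidal AUC_0→5.75:
  [0→1]: (0.00+0.65)/2 × 1 = 0.325
  [1→2.5]: (0.65+0.52)/2 × 1.5 = 0.8775
  [2.5→3.5]: (0.52+0.38)/2 × 1 = 0.45
  [3.5→5.5]: (0.38+0.20)/2 × 2 = 0.58
  [5.5→5.75]: (0.20+0.18)/2 × 0.25 = 0.0475
  Sum = 2.28 µg/mL·hr

AUC = 2.28 µg/mL·hr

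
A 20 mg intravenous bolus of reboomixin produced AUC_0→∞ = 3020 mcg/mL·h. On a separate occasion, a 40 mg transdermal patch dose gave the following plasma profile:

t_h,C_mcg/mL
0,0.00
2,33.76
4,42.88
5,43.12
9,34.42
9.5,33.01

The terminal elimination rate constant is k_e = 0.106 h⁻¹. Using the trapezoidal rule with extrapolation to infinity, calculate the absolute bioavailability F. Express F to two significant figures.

Trapezoidal AUC_0→9.5 (transdermal patch):
  [0→2]: (0.00+33.76)/2 × 2 = 33.76
  [2→4]: (33.76+42.88)/2 × 2 = 76.64
  [4→5]: (42.88+43.12)/2 × 1 = 43.0
  [5→9]: (43.12+34.42)/2 × 4 = 155.08
  [9→9.5]: (34.42+33.01)/2 × 0.5 = 16.8575
  Sum = 325.3375 mcg/mL·h
Tail: C_last/k_e = 33.01/0.106 = 311.415
AUC_0→∞ (transdermal patch) = 325.3375 + 311.415 = 636.7525 mcg/mL·h
F = (AUC_ev/D_ev)/(AUC_iv/D_iv) = (636.7525/40)/(3020/20) = 15.9188/151 = 0.1054

F = 0.11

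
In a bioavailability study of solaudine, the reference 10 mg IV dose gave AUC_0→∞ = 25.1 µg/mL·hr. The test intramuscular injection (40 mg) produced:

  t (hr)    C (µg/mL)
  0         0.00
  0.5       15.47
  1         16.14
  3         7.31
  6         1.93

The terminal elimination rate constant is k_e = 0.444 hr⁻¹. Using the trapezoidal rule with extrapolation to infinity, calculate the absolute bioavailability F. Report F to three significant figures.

F = 0.532

Trapezoidal AUC_0→6 (intramuscular injection):
  [0→0.5]: (0.00+15.47)/2 × 0.5 = 3.8675
  [0.5→1]: (15.47+16.14)/2 × 0.5 = 7.9025
  [1→3]: (16.14+7.31)/2 × 2 = 23.45
  [3→6]: (7.31+1.93)/2 × 3 = 13.86
  Sum = 49.08 µg/mL·hr
Tail: C_last/k_e = 1.93/0.444 = 4.347
AUC_0→∞ (intramuscular injection) = 49.08 + 4.347 = 53.427 µg/mL·hr
F = (AUC_ev/D_ev)/(AUC_iv/D_iv) = (53.427/40)/(25.1/10) = 1.335675/2.51 = 0.5321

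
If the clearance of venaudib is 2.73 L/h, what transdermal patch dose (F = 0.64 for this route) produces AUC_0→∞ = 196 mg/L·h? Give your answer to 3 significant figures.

Dose = CL × AUC_0→∞ / F
     = 2.73 × 196 / 0.64 = 836.0625 mg

Dose = 836 mg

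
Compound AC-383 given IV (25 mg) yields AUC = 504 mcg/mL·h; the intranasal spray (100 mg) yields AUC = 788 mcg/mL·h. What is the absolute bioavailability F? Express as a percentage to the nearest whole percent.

F = 39%

F = (AUC_ev / D_ev) / (AUC_iv / D_iv)
  = (788/100) / (504/25)
  = 7.88 / 20.16 = 0.3909
  = 39.09%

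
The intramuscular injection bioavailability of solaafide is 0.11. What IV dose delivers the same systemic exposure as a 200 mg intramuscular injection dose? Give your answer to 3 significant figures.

D_iv = 22.0 mg

Systemic exposure from an extravascular dose = F × D_ev, so the equivalent IV dose is F × D_ev.
D_iv = F × D_ev = 0.11 × 200 = 22 mg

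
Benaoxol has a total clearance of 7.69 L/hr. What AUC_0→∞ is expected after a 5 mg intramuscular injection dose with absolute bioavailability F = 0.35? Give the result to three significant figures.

AUC = 0.228 mg/L·hr

AUC_0→∞ = F × Dose / CL
        = 0.35 × 5 / 7.69 = 0.227568 mg/L·hr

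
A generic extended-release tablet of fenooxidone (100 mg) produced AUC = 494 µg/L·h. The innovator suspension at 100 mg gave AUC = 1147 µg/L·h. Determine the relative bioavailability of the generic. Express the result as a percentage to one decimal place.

F_rel = 43.1%

F_rel = (AUC_test/D_test) / (AUC_ref/D_ref)
      = (494/100) / (1147/100)
      = 4.94 / 11.47 = 0.4307 = 43.07%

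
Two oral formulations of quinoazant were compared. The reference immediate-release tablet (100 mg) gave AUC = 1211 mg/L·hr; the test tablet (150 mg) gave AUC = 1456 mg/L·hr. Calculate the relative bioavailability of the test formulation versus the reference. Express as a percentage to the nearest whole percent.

F_rel = 80%

F_rel = (AUC_test/D_test) / (AUC_ref/D_ref)
      = (1456/150) / (1211/100)
      = 9.70667 / 12.11 = 0.8015 = 80.15%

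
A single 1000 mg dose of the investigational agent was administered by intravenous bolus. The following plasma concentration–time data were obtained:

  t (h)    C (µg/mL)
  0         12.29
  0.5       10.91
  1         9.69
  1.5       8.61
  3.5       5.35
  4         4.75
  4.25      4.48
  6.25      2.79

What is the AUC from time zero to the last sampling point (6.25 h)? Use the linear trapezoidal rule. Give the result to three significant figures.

Trapezoidal AUC_0→6.25:
  [0→0.5]: (12.29+10.91)/2 × 0.5 = 5.8
  [0.5→1]: (10.91+9.69)/2 × 0.5 = 5.15
  [1→1.5]: (9.69+8.61)/2 × 0.5 = 4.575
  [1.5→3.5]: (8.61+5.35)/2 × 2 = 13.96
  [3.5→4]: (5.35+4.75)/2 × 0.5 = 2.525
  [4→4.25]: (4.75+4.48)/2 × 0.25 = 1.15375
  [4.25→6.25]: (4.48+2.79)/2 × 2 = 7.27
  Sum = 40.43375 µg/mL·h

AUC = 40.4 µg/mL·h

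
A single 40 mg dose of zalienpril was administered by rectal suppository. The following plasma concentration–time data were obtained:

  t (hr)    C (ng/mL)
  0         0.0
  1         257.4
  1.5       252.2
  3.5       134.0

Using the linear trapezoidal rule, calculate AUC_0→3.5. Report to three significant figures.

AUC = 642 ng/mL·hr

Trapezoidal AUC_0→3.5:
  [0→1]: (0.0+257.4)/2 × 1 = 128.7
  [1→1.5]: (257.4+252.2)/2 × 0.5 = 127.4
  [1.5→3.5]: (252.2+134.0)/2 × 2 = 386.2
  Sum = 642.3 ng/mL·hr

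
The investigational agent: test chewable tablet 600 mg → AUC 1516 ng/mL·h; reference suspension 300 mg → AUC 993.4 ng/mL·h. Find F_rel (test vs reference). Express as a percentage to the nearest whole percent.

F_rel = (AUC_test/D_test) / (AUC_ref/D_ref)
      = (1516/600) / (993.4/300)
      = 2.52667 / 3.31133 = 0.7630 = 76.30%

F_rel = 76%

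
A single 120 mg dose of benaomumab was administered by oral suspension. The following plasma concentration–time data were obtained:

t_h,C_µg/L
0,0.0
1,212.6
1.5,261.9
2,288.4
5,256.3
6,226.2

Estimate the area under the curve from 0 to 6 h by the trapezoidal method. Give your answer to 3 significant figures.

AUC = 1420 µg/L·h

Trapezoidal AUC_0→6:
  [0→1]: (0.0+212.6)/2 × 1 = 106.3
  [1→1.5]: (212.6+261.9)/2 × 0.5 = 118.625
  [1.5→2]: (261.9+288.4)/2 × 0.5 = 137.575
  [2→5]: (288.4+256.3)/2 × 3 = 817.05
  [5→6]: (256.3+226.2)/2 × 1 = 241.25
  Sum = 1420.8 µg/L·h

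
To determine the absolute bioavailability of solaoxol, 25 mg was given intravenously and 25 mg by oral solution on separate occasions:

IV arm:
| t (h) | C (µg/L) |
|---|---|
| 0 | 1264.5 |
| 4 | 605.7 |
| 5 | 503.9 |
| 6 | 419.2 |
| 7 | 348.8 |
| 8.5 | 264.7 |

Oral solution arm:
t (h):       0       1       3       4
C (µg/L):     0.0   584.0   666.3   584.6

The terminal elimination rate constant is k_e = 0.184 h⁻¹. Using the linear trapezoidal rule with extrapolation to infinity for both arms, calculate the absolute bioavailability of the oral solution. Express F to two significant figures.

F = 0.76

Trapezoidal AUC_0→8.5 (IV):
  [0→4]: (1264.5+605.7)/2 × 4 = 3740.4
  [4→5]: (605.7+503.9)/2 × 1 = 554.8
  [5→6]: (503.9+419.2)/2 × 1 = 461.55
  [6→7]: (419.2+348.8)/2 × 1 = 384.0
  [7→8.5]: (348.8+264.7)/2 × 1.5 = 460.125
  Sum = 5600.875 µg/L·h
IV tail: 264.7/0.184 = 1438.587; AUC_iv,0→∞ = 5600.875 + 1438.587 = 7039.462 µg/L·h
Trapezoidal AUC_0→4 (oral solution):
  [0→1]: (0.0+584.0)/2 × 1 = 292.0
  [1→3]: (584.0+666.3)/2 × 2 = 1250.3
  [3→4]: (666.3+584.6)/2 × 1 = 625.45
  Sum = 2167.75 µg/L·h
oral solution tail: 584.6/0.184 = 3177.174; AUC_ev,0→∞ = 2167.75 + 3177.174 = 5344.924 µg/L·h
F = (AUC_ev/D_ev)/(AUC_iv/D_iv) = (5344.924/25)/(7039.462/25) = 213.79696/281.57848 = 0.7593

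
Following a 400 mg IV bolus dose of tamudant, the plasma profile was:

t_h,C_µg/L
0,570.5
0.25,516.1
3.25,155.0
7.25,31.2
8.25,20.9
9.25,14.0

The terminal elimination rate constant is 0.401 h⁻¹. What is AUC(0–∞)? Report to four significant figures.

Trapezoidal AUC_0→9.25:
  [0→0.25]: (570.5+516.1)/2 × 0.25 = 135.825
  [0.25→3.25]: (516.1+155.0)/2 × 3 = 1006.65
  [3.25→7.25]: (155.0+31.2)/2 × 4 = 372.4
  [7.25→8.25]: (31.2+20.9)/2 × 1 = 26.05
  [8.25→9.25]: (20.9+14.0)/2 × 1 = 17.45
  Sum = 1558.375 µg/L·h
Extrapolated tail: C_last / k_e = 14.0 / 0.401 = 34.913
AUC_0→∞ = 1558.375 + 34.913 = 1593.288 µg/L·h

AUC = 1593 µg/L·h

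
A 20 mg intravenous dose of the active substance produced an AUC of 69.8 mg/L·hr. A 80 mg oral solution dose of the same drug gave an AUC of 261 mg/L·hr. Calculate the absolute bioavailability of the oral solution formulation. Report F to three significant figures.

F = 0.935

F = (AUC_ev / D_ev) / (AUC_iv / D_iv)
  = (261/80) / (69.8/20)
  = 3.2625 / 3.49 = 0.9348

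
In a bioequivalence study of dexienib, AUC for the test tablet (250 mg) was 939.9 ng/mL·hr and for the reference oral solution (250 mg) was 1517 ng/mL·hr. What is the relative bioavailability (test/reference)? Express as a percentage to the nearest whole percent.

F_rel = (AUC_test/D_test) / (AUC_ref/D_ref)
      = (939.9/250) / (1517/250)
      = 3.7596 / 6.068 = 0.6196 = 61.96%

F_rel = 62%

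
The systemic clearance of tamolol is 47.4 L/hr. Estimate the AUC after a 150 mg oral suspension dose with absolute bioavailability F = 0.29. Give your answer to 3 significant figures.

AUC = 0.918 mg/L·hr

AUC_0→∞ = F × Dose / CL
        = 0.29 × 150 / 47.4 = 0.917722 mg/L·hr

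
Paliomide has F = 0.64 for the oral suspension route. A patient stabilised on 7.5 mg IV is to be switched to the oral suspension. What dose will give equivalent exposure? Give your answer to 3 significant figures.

D_oral = 11.7 mg

For equal systemic exposure: F × D_ev = D_iv
D_ev = D_iv / F = 7.5 / 0.64 = 11.71875 mg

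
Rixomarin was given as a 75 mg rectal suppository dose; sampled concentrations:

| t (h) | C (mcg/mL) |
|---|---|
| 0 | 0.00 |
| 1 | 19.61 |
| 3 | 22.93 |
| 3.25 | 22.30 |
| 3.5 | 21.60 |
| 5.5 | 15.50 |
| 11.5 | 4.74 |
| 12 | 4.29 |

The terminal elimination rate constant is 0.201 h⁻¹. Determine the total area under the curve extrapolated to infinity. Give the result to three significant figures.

AUC = 185 mcg/mL·h

Trapezoidal AUC_0→12:
  [0→1]: (0.00+19.61)/2 × 1 = 9.805
  [1→3]: (19.61+22.93)/2 × 2 = 42.54
  [3→3.25]: (22.93+22.30)/2 × 0.25 = 5.65375
  [3.25→3.5]: (22.30+21.60)/2 × 0.25 = 5.4875
  [3.5→5.5]: (21.60+15.50)/2 × 2 = 37.1
  [5.5→11.5]: (15.50+4.74)/2 × 6 = 60.72
  [11.5→12]: (4.74+4.29)/2 × 0.5 = 2.2575
  Sum = 163.56375 mcg/mL·h
Extrapolated tail: C_last / k_e = 4.29 / 0.201 = 21.343
AUC_0→∞ = 163.56375 + 21.343 = 184.90675 mcg/mL·h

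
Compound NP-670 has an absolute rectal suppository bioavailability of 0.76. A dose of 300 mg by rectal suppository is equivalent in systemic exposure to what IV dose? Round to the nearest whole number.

Systemic exposure from an extravascular dose = F × D_ev, so the equivalent IV dose is F × D_ev.
D_iv = F × D_ev = 0.76 × 300 = 228 mg

D_iv = 228 mg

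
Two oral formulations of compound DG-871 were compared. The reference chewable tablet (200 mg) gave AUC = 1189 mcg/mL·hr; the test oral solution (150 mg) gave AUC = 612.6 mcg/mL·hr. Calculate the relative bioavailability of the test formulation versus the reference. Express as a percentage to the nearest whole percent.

F_rel = (AUC_test/D_test) / (AUC_ref/D_ref)
      = (612.6/150) / (1189/200)
      = 4.084 / 5.945 = 0.6870 = 68.70%

F_rel = 69%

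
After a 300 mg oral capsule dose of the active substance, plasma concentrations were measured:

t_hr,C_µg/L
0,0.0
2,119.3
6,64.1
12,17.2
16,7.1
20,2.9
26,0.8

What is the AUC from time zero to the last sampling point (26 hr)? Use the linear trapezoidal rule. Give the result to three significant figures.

Trapezoidal AUC_0→26:
  [0→2]: (0.0+119.3)/2 × 2 = 119.3
  [2→6]: (119.3+64.1)/2 × 4 = 366.8
  [6→12]: (64.1+17.2)/2 × 6 = 243.9
  [12→16]: (17.2+7.1)/2 × 4 = 48.6
  [16→20]: (7.1+2.9)/2 × 4 = 20.0
  [20→26]: (2.9+0.8)/2 × 6 = 11.1
  Sum = 809.7 µg/L·hr

AUC = 810 µg/L·hr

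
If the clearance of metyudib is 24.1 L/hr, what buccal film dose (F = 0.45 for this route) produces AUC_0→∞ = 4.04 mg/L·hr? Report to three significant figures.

Dose = CL × AUC_0→∞ / F
     = 24.1 × 4.04 / 0.45 = 216.364 mg

Dose = 216 mg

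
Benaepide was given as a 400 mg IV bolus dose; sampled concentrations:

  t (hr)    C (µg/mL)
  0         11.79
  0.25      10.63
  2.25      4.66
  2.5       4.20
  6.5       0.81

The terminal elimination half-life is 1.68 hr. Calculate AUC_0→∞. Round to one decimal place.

Trapezoidal AUC_0→6.5:
  [0→0.25]: (11.79+10.63)/2 × 0.25 = 2.8025
  [0.25→2.25]: (10.63+4.66)/2 × 2 = 15.29
  [2.25→2.5]: (4.66+4.20)/2 × 0.25 = 1.1075
  [2.5→6.5]: (4.20+0.81)/2 × 4 = 10.02
  Sum = 29.22 µg/mL·hr
k_e = ln2 / t½ = 0.693147 / 1.68 = 0.4126 hr^-1
Extrapolated tail: C_last / k_e = 0.81 / 0.4126 = 1.963
AUC_0→∞ = 29.22 + 1.963 = 31.183 µg/mL·hr

AUC = 31.2 µg/mL·hr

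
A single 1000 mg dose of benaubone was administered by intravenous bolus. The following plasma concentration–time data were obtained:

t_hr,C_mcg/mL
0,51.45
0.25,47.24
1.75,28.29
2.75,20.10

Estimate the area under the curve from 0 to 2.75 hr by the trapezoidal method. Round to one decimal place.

AUC = 93.2 mcg/mL·hr

Trapezoidal AUC_0→2.75:
  [0→0.25]: (51.45+47.24)/2 × 0.25 = 12.33625
  [0.25→1.75]: (47.24+28.29)/2 × 1.5 = 56.6475
  [1.75→2.75]: (28.29+20.10)/2 × 1 = 24.195
  Sum = 93.17875 mcg/mL·hr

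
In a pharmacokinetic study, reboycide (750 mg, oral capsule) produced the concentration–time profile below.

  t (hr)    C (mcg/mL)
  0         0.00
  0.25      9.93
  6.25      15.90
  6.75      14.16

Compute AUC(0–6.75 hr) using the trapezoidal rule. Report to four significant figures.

Trapezoidal AUC_0→6.75:
  [0→0.25]: (0.00+9.93)/2 × 0.25 = 1.24125
  [0.25→6.25]: (9.93+15.90)/2 × 6 = 77.49
  [6.25→6.75]: (15.90+14.16)/2 × 0.5 = 7.515
  Sum = 86.24625 mcg/mL·hr

AUC = 86.25 mcg/mL·hr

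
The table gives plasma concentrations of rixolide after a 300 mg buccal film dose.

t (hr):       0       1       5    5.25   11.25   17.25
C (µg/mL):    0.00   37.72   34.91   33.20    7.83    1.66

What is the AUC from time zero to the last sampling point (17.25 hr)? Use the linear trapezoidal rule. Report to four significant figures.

Trapezoidal AUC_0→17.25:
  [0→1]: (0.00+37.72)/2 × 1 = 18.86
  [1→5]: (37.72+34.91)/2 × 4 = 145.26
  [5→5.25]: (34.91+33.20)/2 × 0.25 = 8.51375
  [5.25→11.25]: (33.20+7.83)/2 × 6 = 123.09
  [11.25→17.25]: (7.83+1.66)/2 × 6 = 28.47
  Sum = 324.19375 µg/mL·hr

AUC = 324.2 µg/mL·hr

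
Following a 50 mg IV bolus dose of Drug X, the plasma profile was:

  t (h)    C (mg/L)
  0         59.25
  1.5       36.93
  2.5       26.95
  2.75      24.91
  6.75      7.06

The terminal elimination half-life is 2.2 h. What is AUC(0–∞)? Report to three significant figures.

AUC = 197 mg/L·h

Trapezoidal AUC_0→6.75:
  [0→1.5]: (59.25+36.93)/2 × 1.5 = 72.135
  [1.5→2.5]: (36.93+26.95)/2 × 1 = 31.94
  [2.5→2.75]: (26.95+24.91)/2 × 0.25 = 6.4825
  [2.75→6.75]: (24.91+7.06)/2 × 4 = 63.94
  Sum = 174.4975 mg/L·h
k_e = ln2 / t½ = 0.693147 / 2.2 = 0.3151 h^-1
Extrapolated tail: C_last / k_e = 7.06 / 0.3151 = 22.406
AUC_0→∞ = 174.4975 + 22.406 = 196.9035 mg/L·h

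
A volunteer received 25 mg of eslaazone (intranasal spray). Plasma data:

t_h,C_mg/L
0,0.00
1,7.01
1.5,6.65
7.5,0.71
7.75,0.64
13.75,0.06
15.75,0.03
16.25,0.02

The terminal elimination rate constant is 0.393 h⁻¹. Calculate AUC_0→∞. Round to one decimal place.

Trapezoidal AUC_0→16.25:
  [0→1]: (0.00+7.01)/2 × 1 = 3.505
  [1→1.5]: (7.01+6.65)/2 × 0.5 = 3.415
  [1.5→7.5]: (6.65+0.71)/2 × 6 = 22.08
  [7.5→7.75]: (0.71+0.64)/2 × 0.25 = 0.16875
  [7.75→13.75]: (0.64+0.06)/2 × 6 = 2.1
  [13.75→15.75]: (0.06+0.03)/2 × 2 = 0.09
  [15.75→16.25]: (0.03+0.02)/2 × 0.5 = 0.0125
  Sum = 31.37125 mg/L·h
Extrapolated tail: C_last / k_e = 0.02 / 0.393 = 0.051
AUC_0→∞ = 31.37125 + 0.051 = 31.42225 mg/L·h

AUC = 31.4 mg/L·h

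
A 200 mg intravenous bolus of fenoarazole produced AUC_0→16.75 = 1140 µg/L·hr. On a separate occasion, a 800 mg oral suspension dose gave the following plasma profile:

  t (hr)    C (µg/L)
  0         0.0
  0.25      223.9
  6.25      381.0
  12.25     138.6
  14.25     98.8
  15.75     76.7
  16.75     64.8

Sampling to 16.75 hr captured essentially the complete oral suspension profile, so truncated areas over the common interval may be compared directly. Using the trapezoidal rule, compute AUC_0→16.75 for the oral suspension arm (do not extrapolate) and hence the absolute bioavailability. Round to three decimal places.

Trapezoidal AUC_0→16.75 (oral suspension):
  [0→0.25]: (0.0+223.9)/2 × 0.25 = 27.9875
  [0.25→6.25]: (223.9+381.0)/2 × 6 = 1814.7
  [6.25→12.25]: (381.0+138.6)/2 × 6 = 1558.8
  [12.25→14.25]: (138.6+98.8)/2 × 2 = 237.4
  [14.25→15.75]: (98.8+76.7)/2 × 1.5 = 131.625
  [15.75→16.75]: (76.7+64.8)/2 × 1 = 70.75
  Sum = 3841.2625 µg/L·hr
F = (AUC_ev/D_ev)/(AUC_iv/D_iv) = (3841.2625/800)/(1140/200) = 4.80158/5.7 = 0.8424

F = 0.842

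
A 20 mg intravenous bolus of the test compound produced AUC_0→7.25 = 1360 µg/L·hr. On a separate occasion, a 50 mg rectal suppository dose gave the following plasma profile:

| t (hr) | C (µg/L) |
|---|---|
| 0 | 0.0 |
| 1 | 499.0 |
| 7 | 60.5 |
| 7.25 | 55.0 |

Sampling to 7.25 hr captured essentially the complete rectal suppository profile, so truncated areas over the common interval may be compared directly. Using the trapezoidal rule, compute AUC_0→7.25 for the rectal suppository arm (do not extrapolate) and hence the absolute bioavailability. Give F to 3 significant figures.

Trapezoidal AUC_0→7.25 (rectal suppository):
  [0→1]: (0.0+499.0)/2 × 1 = 249.5
  [1→7]: (499.0+60.5)/2 × 6 = 1678.5
  [7→7.25]: (60.5+55.0)/2 × 0.25 = 14.4375
  Sum = 1942.4375 µg/L·hr
F = (AUC_ev/D_ev)/(AUC_iv/D_iv) = (1942.4375/50)/(1360/20) = 38.84875/68 = 0.5713

F = 0.571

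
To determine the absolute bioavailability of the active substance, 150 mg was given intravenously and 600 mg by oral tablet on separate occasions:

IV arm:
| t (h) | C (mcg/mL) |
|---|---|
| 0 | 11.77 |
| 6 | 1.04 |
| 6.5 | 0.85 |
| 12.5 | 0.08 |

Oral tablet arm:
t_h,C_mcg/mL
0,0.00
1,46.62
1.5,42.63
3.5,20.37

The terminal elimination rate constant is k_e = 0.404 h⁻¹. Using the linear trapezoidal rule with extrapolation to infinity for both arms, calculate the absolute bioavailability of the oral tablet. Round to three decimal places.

F = 0.949

Trapezoidal AUC_0→12.5 (IV):
  [0→6]: (11.77+1.04)/2 × 6 = 38.43
  [6→6.5]: (1.04+0.85)/2 × 0.5 = 0.4725
  [6.5→12.5]: (0.85+0.08)/2 × 6 = 2.79
  Sum = 41.6925 mcg/mL·h
IV tail: 0.08/0.404 = 0.198; AUC_iv,0→∞ = 41.6925 + 0.198 = 41.8905 mcg/mL·h
Trapezoidal AUC_0→3.5 (oral tablet):
  [0→1]: (0.00+46.62)/2 × 1 = 23.31
  [1→1.5]: (46.62+42.63)/2 × 0.5 = 22.3125
  [1.5→3.5]: (42.63+20.37)/2 × 2 = 63.0
  Sum = 108.6225 mcg/mL·h
oral tablet tail: 20.37/0.404 = 50.421; AUC_ev,0→∞ = 108.6225 + 50.421 = 159.0435 mcg/mL·h
F = (AUC_ev/D_ev)/(AUC_iv/D_iv) = (159.0435/600)/(41.8905/150) = 0.2650725/0.27927 = 0.9492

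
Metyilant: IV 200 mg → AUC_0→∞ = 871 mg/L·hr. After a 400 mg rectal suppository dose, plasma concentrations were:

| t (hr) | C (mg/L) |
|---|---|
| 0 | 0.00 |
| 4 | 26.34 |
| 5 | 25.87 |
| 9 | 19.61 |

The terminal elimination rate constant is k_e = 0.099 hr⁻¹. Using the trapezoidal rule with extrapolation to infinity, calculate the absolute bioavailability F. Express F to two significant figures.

Trapezoidal AUC_0→9 (rectal suppository):
  [0→4]: (0.00+26.34)/2 × 4 = 52.68
  [4→5]: (26.34+25.87)/2 × 1 = 26.105
  [5→9]: (25.87+19.61)/2 × 4 = 90.96
  Sum = 169.745 mg/L·hr
Tail: C_last/k_e = 19.61/0.099 = 198.081
AUC_0→∞ (rectal suppository) = 169.745 + 198.081 = 367.826 mg/L·hr
F = (AUC_ev/D_ev)/(AUC_iv/D_iv) = (367.826/400)/(871/200) = 0.919565/4.355 = 0.2112

F = 0.21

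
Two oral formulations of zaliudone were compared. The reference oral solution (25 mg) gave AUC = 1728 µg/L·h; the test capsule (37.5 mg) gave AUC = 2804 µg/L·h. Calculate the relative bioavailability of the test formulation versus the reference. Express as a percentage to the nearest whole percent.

F_rel = 108%

F_rel = (AUC_test/D_test) / (AUC_ref/D_ref)
      = (2804/37.5) / (1728/25)
      = 74.7733 / 69.12 = 1.0818 = 108.18%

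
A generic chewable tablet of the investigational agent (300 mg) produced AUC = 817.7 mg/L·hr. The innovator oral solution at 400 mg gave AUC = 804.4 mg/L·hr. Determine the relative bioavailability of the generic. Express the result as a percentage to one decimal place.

F_rel = 135.5%

F_rel = (AUC_test/D_test) / (AUC_ref/D_ref)
      = (817.7/300) / (804.4/400)
      = 2.72567 / 2.011 = 1.3554 = 135.54%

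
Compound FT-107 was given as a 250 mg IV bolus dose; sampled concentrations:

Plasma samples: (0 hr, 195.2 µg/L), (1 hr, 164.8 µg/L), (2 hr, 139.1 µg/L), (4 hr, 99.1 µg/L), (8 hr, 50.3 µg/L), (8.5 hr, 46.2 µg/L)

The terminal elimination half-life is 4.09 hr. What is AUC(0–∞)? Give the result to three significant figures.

Trapezoidal AUC_0→8.5:
  [0→1]: (195.2+164.8)/2 × 1 = 180.0
  [1→2]: (164.8+139.1)/2 × 1 = 151.95
  [2→4]: (139.1+99.1)/2 × 2 = 238.2
  [4→8]: (99.1+50.3)/2 × 4 = 298.8
  [8→8.5]: (50.3+46.2)/2 × 0.5 = 24.125
  Sum = 893.075 µg/L·hr
k_e = ln2 / t½ = 0.693147 / 4.09 = 0.1695 hr^-1
Extrapolated tail: C_last / k_e = 46.2 / 0.1695 = 272.566
AUC_0→∞ = 893.075 + 272.566 = 1165.641 µg/L·hr

AUC = 1170 µg/L·hr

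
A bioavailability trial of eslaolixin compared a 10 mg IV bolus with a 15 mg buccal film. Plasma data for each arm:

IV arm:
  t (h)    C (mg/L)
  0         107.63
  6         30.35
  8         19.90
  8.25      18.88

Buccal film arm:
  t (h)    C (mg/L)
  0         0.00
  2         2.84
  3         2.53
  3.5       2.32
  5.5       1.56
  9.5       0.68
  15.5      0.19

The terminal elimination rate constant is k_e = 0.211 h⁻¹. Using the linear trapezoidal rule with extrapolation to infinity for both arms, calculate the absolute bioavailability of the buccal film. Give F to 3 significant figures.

F = 0.0222

Trapezoidal AUC_0→8.25 (IV):
  [0→6]: (107.63+30.35)/2 × 6 = 413.94
  [6→8]: (30.35+19.90)/2 × 2 = 50.25
  [8→8.25]: (19.90+18.88)/2 × 0.25 = 4.8475
  Sum = 469.0375 mg/L·h
IV tail: 18.88/0.211 = 89.479; AUC_iv,0→∞ = 469.0375 + 89.479 = 558.5165 mg/L·h
Trapezoidal AUC_0→15.5 (buccal film):
  [0→2]: (0.00+2.84)/2 × 2 = 2.84
  [2→3]: (2.84+2.53)/2 × 1 = 2.685
  [3→3.5]: (2.53+2.32)/2 × 0.5 = 1.2125
  [3.5→5.5]: (2.32+1.56)/2 × 2 = 3.88
  [5.5→9.5]: (1.56+0.68)/2 × 4 = 4.48
  [9.5→15.5]: (0.68+0.19)/2 × 6 = 2.61
  Sum = 17.7075 mg/L·h
buccal film tail: 0.19/0.211 = 0.900; AUC_ev,0→∞ = 17.7075 + 0.900 = 18.6075 mg/L·h
F = (AUC_ev/D_ev)/(AUC_iv/D_iv) = (18.6075/15)/(558.5165/10) = 1.2405/55.85165 = 0.0222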